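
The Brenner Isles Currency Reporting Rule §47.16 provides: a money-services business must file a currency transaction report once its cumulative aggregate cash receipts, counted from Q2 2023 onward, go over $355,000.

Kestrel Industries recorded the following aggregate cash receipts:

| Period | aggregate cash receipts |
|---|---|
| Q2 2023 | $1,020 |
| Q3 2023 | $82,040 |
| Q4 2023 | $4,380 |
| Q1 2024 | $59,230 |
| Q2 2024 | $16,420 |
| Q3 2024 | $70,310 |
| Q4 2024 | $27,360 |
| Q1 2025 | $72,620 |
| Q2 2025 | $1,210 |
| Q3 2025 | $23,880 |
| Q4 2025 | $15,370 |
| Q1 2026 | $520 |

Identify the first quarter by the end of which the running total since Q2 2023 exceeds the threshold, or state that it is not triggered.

Q3 2025

Through Q2 2023: $1,020
Through Q3 2023: $83,060
Through Q4 2023: $87,440
Through Q1 2024: $146,670
Through Q2 2024: $163,090
Through Q3 2024: $233,400
Through Q4 2024: $260,760
Through Q1 2025: $333,380
Through Q2 2025: $334,590
Through Q3 2025: $358,470 ← exceeds threshold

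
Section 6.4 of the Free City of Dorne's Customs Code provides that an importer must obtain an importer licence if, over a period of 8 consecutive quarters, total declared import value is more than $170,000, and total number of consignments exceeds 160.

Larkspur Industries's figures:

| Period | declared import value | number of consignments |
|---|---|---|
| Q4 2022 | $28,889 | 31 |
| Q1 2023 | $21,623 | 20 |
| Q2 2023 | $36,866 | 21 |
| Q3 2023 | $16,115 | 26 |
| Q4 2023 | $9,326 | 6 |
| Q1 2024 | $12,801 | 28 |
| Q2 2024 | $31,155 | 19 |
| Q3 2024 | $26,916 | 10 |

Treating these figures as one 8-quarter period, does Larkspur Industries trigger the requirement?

Total declared import value: $28,889 + $21,623 + $36,866 + $16,115 + $9,326 + $12,801 + $31,155 + $26,916 = $183,691 (> $170,000).
Total number of consignments: 31 + 20 + 21 + 26 + 6 + 28 + 19 + 10 = 161 (> 160).
The test is 'and': both thresholds are exceeded.

Yes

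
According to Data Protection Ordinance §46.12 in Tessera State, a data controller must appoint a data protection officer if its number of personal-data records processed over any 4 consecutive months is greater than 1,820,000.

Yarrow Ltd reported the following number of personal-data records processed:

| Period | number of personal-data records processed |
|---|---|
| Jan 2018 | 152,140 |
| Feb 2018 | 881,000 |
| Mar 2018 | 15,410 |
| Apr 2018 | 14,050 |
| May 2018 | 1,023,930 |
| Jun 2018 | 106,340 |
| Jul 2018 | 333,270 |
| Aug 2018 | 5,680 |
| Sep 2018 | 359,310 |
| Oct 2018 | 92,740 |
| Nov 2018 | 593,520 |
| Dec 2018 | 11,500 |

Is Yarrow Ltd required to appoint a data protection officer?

Yes

Jan 2018–Apr 2018: 152,140 + 881,000 + 15,410 + 14,050 = 1,062,600 (under)
Feb 2018–May 2018: 881,000 + 15,410 + 14,050 + 1,023,930 = 1,934,390 (over)
Mar 2018–Jun 2018: 15,410 + 14,050 + 1,023,930 + 106,340 = 1,159,730 (under)
Apr 2018–Jul 2018: 14,050 + 1,023,930 + 106,340 + 333,270 = 1,477,590 (under)
May 2018–Aug 2018: 1,023,930 + 106,340 + 333,270 + 5,680 = 1,469,220 (under)
Jun 2018–Sep 2018: 106,340 + 333,270 + 5,680 + 359,310 = 804,600 (under)
Jul 2018–Oct 2018: 333,270 + 5,680 + 359,310 + 92,740 = 791,000 (under)
Aug 2018–Nov 2018: 5,680 + 359,310 + 92,740 + 593,520 = 1,051,250 (under)
Sep 2018–Dec 2018: 359,310 + 92,740 + 593,520 + 11,500 = 1,057,070 (under)
At least one window exceeds 1,820,000.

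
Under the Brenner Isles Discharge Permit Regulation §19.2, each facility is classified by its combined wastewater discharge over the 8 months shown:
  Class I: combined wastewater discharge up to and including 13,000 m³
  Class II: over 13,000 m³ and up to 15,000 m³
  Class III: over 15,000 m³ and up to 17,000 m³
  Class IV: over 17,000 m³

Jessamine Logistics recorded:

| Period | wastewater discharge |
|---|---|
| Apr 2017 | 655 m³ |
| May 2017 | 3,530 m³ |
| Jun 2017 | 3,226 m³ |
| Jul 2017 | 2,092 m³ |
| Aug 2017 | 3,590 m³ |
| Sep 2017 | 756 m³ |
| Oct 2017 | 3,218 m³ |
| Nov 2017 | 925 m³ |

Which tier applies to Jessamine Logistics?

Class IV

Combined wastewater discharge: 655 m³ + 3,530 m³ + 3,226 m³ + 2,092 m³ + 3,590 m³ + 756 m³ + 3,218 m³ + 925 m³ = 17,992 m³.
17,992 m³ > 17,000 m³, so Class IV applies.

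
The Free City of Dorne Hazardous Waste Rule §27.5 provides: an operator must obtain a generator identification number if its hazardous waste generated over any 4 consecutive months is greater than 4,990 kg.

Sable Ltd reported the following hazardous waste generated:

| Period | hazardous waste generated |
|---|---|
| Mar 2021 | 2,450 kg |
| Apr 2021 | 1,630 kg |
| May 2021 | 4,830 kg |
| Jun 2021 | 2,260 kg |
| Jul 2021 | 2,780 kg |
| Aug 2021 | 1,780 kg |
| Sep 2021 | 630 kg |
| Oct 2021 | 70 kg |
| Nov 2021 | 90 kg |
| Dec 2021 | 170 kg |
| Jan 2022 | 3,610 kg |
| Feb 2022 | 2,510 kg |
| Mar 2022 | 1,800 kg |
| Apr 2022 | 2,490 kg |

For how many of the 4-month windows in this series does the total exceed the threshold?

8

Mar 2021–Jun 2021: 2,450 kg + 1,630 kg + 4,830 kg + 2,260 kg = 11,170 kg (over)
Apr 2021–Jul 2021: 1,630 kg + 4,830 kg + 2,260 kg + 2,780 kg = 11,500 kg (over)
May 2021–Aug 2021: 4,830 kg + 2,260 kg + 2,780 kg + 1,780 kg = 11,650 kg (over)
Jun 2021–Sep 2021: 2,260 kg + 2,780 kg + 1,780 kg + 630 kg = 7,450 kg (over)
Jul 2021–Oct 2021: 2,780 kg + 1,780 kg + 630 kg + 70 kg = 5,260 kg (over)
Aug 2021–Nov 2021: 1,780 kg + 630 kg + 70 kg + 90 kg = 2,570 kg (under)
Sep 2021–Dec 2021: 630 kg + 70 kg + 90 kg + 170 kg = 960 kg (under)
Oct 2021–Jan 2022: 70 kg + 90 kg + 170 kg + 3,610 kg = 3,940 kg (under)
Nov 2021–Feb 2022: 90 kg + 170 kg + 3,610 kg + 2,510 kg = 6,380 kg (over)
Dec 2021–Mar 2022: 170 kg + 3,610 kg + 2,510 kg + 1,800 kg = 8,090 kg (over)
Jan 2022–Apr 2022: 3,610 kg + 2,510 kg + 1,800 kg + 2,490 kg = 10,410 kg (over)
8 windows exceed the threshold.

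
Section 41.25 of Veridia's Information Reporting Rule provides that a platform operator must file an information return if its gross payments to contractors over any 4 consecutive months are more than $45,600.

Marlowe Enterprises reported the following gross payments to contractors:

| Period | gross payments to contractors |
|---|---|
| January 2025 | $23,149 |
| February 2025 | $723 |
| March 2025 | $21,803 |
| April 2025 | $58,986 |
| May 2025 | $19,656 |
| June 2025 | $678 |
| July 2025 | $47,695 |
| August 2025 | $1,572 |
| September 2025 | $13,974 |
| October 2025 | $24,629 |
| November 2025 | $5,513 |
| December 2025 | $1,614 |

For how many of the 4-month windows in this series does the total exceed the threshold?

9

January 2025–April 2025: $23,149 + $723 + $21,803 + $58,986 = $104,661 (over)
February 2025–May 2025: $723 + $21,803 + $58,986 + $19,656 = $101,168 (over)
March 2025–June 2025: $21,803 + $58,986 + $19,656 + $678 = $101,123 (over)
April 2025–July 2025: $58,986 + $19,656 + $678 + $47,695 = $127,015 (over)
May 2025–August 2025: $19,656 + $678 + $47,695 + $1,572 = $69,601 (over)
June 2025–September 2025: $678 + $47,695 + $1,572 + $13,974 = $63,919 (over)
July 2025–October 2025: $47,695 + $1,572 + $13,974 + $24,629 = $87,870 (over)
August 2025–November 2025: $1,572 + $13,974 + $24,629 + $5,513 = $45,688 (over)
September 2025–December 2025: $13,974 + $24,629 + $5,513 + $1,614 = $45,730 (over)
9 windows exceed the threshold.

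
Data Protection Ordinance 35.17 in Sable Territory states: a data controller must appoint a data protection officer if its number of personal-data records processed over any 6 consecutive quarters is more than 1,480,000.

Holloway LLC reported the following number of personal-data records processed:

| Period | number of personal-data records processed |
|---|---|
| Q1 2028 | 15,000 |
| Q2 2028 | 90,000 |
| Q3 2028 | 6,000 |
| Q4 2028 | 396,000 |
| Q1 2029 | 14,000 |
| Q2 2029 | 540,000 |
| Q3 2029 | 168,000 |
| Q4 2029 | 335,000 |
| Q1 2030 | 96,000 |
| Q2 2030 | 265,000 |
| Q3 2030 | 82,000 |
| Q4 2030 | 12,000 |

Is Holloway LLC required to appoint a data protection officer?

Yes

Q1 2028–Q2 2029: 15,000 + 90,000 + 6,000 + 396,000 + 14,000 + 540,000 = 1,061,000 (under)
Q2 2028–Q3 2029: 90,000 + 6,000 + 396,000 + 14,000 + 540,000 + 168,000 = 1,214,000 (under)
Q3 2028–Q4 2029: 6,000 + 396,000 + 14,000 + 540,000 + 168,000 + 335,000 = 1,459,000 (under)
Q4 2028–Q1 2030: 396,000 + 14,000 + 540,000 + 168,000 + 335,000 + 96,000 = 1,549,000 (over)
Q1 2029–Q2 2030: 14,000 + 540,000 + 168,000 + 335,000 + 96,000 + 265,000 = 1,418,000 (under)
Q2 2029–Q3 2030: 540,000 + 168,000 + 335,000 + 96,000 + 265,000 + 82,000 = 1,486,000 (over)
Q3 2029–Q4 2030: 168,000 + 335,000 + 96,000 + 265,000 + 82,000 + 12,000 = 958,000 (under)
At least one window exceeds 1,480,000.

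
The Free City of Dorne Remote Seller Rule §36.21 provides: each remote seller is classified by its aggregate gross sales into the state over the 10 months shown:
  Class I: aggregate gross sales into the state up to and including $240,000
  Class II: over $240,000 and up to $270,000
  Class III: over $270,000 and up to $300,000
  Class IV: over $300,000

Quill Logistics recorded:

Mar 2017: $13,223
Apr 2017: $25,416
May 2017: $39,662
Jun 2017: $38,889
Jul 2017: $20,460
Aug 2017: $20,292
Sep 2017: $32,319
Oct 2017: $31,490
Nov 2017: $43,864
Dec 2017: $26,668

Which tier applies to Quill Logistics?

Aggregate gross sales into the state: $13,223 + $25,416 + $39,662 + $38,889 + $20,460 + $20,292 + $32,319 + $31,490 + $43,864 + $26,668 = $292,283.
$270,000 < $292,283 ≤ $300,000, so Class III applies.

Class III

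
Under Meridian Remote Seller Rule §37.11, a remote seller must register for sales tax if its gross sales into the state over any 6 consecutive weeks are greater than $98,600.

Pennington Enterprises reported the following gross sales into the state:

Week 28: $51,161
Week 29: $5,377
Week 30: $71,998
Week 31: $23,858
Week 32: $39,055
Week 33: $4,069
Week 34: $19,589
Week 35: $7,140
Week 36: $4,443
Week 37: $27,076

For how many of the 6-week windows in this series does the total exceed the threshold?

Week 28–Week 33: $51,161 + $5,377 + $71,998 + $23,858 + $39,055 + $4,069 = $195,518 (over)
Week 29–Week 34: $5,377 + $71,998 + $23,858 + $39,055 + $4,069 + $19,589 = $163,946 (over)
Week 30–Week 35: $71,998 + $23,858 + $39,055 + $4,069 + $19,589 + $7,140 = $165,709 (over)
Week 31–Week 36: $23,858 + $39,055 + $4,069 + $19,589 + $7,140 + $4,443 = $98,154 (under)
Week 32–Week 37: $39,055 + $4,069 + $19,589 + $7,140 + $4,443 + $27,076 = $101,372 (over)
4 windows exceed the threshold.

4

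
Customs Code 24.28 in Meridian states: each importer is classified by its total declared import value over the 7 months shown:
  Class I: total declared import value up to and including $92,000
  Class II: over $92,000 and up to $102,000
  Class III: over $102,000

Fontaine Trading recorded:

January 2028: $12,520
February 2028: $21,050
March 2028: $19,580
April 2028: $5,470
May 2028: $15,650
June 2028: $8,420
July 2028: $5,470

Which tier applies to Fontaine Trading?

Total declared import value: $12,520 + $21,050 + $19,580 + $5,470 + $15,650 + $8,420 + $5,470 = $88,160.
$88,160 ≤ $92,000, so Class I applies.

Class I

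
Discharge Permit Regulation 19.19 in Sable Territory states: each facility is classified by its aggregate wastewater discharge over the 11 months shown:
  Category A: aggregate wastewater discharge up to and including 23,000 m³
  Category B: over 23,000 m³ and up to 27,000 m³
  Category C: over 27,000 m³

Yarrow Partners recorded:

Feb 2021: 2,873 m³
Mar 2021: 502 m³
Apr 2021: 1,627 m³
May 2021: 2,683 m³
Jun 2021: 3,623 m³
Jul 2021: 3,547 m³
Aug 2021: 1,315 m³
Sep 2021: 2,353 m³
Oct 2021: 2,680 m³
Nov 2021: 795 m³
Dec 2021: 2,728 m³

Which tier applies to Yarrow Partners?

Category B

Aggregate wastewater discharge: 2,873 m³ + 502 m³ + 1,627 m³ + 2,683 m³ + 3,623 m³ + 3,547 m³ + 1,315 m³ + 2,353 m³ + 2,680 m³ + 795 m³ + 2,728 m³ = 24,726 m³.
23,000 m³ < 24,726 m³ ≤ 27,000 m³, so Category B applies.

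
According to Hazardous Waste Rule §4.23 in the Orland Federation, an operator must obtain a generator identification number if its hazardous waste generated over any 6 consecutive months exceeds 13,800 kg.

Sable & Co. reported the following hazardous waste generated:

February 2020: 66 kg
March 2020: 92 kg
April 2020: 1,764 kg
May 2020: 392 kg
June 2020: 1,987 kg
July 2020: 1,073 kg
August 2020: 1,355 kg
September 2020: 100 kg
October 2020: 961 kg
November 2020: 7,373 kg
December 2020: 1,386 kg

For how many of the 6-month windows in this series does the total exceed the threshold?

February 2020–July 2020: 66 kg + 92 kg + 1,764 kg + 392 kg + 1,987 kg + 1,073 kg = 5,374 kg (under)
March 2020–August 2020: 92 kg + 1,764 kg + 392 kg + 1,987 kg + 1,073 kg + 1,355 kg = 6,663 kg (under)
April 2020–September 2020: 1,764 kg + 392 kg + 1,987 kg + 1,073 kg + 1,355 kg + 100 kg = 6,671 kg (under)
May 2020–October 2020: 392 kg + 1,987 kg + 1,073 kg + 1,355 kg + 100 kg + 961 kg = 5,868 kg (under)
June 2020–November 2020: 1,987 kg + 1,073 kg + 1,355 kg + 100 kg + 961 kg + 7,373 kg = 12,849 kg (under)
July 2020–December 2020: 1,073 kg + 1,355 kg + 100 kg + 961 kg + 7,373 kg + 1,386 kg = 12,248 kg (under)
0 windows exceed the threshold.

0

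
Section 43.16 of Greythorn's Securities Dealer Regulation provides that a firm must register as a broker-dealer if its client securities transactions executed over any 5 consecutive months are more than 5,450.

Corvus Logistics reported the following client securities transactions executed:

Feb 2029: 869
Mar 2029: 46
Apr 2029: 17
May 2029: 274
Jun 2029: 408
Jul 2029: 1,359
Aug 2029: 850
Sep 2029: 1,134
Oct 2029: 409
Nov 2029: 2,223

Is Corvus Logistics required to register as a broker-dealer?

Feb 2029–Jun 2029: 869 + 46 + 17 + 274 + 408 = 1,614 (under)
Mar 2029–Jul 2029: 46 + 17 + 274 + 408 + 1,359 = 2,104 (under)
Apr 2029–Aug 2029: 17 + 274 + 408 + 1,359 + 850 = 2,908 (under)
May 2029–Sep 2029: 274 + 408 + 1,359 + 850 + 1,134 = 4,025 (under)
Jun 2029–Oct 2029: 408 + 1,359 + 850 + 1,134 + 409 = 4,160 (under)
Jul 2029–Nov 2029: 1,359 + 850 + 1,134 + 409 + 2,223 = 5,975 (over)
At least one window exceeds 5,450.

Yes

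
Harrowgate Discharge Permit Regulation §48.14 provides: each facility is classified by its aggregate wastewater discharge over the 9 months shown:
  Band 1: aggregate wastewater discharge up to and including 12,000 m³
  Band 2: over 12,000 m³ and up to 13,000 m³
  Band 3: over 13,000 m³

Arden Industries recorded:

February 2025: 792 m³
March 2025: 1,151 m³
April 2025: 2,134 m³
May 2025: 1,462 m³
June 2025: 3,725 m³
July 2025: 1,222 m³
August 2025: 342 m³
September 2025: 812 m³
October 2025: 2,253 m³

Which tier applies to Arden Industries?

Band 3

Aggregate wastewater discharge: 792 m³ + 1,151 m³ + 2,134 m³ + 1,462 m³ + 3,725 m³ + 1,222 m³ + 342 m³ + 812 m³ + 2,253 m³ = 13,893 m³.
13,893 m³ > 13,000 m³, so Band 3 applies.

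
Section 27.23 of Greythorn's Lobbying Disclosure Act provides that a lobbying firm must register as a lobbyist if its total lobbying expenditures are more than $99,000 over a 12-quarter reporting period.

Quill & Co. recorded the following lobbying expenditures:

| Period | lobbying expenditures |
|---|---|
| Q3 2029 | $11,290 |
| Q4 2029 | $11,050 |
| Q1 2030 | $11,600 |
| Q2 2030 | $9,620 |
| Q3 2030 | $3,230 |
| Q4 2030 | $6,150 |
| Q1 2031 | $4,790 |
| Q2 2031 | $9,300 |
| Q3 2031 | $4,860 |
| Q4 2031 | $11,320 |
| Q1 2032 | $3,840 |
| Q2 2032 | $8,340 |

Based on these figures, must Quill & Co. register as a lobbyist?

No

Total lobbying expenditures: $11,290 + $11,050 + $11,600 + $9,620 + $3,230 + $6,150 + $4,790 + $9,300 + $4,860 + $11,320 + $3,840 + $8,340 = $95,390.
$95,390 ≤ $99,000, so the threshold is not exceeded.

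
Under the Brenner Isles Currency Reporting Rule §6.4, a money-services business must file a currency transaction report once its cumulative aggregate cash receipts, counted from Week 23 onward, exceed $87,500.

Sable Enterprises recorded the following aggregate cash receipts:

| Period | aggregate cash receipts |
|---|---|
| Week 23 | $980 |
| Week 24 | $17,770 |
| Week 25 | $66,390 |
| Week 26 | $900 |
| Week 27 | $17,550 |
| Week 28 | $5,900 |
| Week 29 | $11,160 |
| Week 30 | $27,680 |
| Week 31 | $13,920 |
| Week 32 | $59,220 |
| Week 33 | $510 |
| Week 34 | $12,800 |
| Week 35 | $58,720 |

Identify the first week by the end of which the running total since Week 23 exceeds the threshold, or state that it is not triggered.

Through Week 23: $980
Through Week 24: $18,750
Through Week 25: $85,140
Through Week 26: $86,040
Through Week 27: $103,590 ← exceeds threshold

Week 27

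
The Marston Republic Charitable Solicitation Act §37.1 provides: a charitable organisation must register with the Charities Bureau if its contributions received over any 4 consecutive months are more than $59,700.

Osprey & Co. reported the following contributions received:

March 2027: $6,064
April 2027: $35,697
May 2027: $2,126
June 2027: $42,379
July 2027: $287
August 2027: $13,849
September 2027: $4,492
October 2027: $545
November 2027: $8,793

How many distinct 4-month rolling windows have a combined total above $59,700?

March 2027–June 2027: $6,064 + $35,697 + $2,126 + $42,379 = $86,266 (over)
April 2027–July 2027: $35,697 + $2,126 + $42,379 + $287 = $80,489 (over)
May 2027–August 2027: $2,126 + $42,379 + $287 + $13,849 = $58,641 (under)
June 2027–September 2027: $42,379 + $287 + $13,849 + $4,492 = $61,007 (over)
July 2027–October 2027: $287 + $13,849 + $4,492 + $545 = $19,173 (under)
August 2027–November 2027: $13,849 + $4,492 + $545 + $8,793 = $27,679 (under)
3 windows exceed the threshold.

3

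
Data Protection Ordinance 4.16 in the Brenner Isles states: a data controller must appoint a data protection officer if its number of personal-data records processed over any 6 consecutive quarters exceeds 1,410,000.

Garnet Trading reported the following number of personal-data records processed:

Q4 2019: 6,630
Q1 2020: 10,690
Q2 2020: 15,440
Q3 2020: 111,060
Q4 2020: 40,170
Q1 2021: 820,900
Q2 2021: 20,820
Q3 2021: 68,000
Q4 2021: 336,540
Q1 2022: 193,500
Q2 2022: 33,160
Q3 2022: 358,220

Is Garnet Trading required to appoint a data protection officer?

Q4 2019–Q1 2021: 6,630 + 10,690 + 15,440 + 111,060 + 40,170 + 820,900 = 1,004,890 (under)
Q1 2020–Q2 2021: 10,690 + 15,440 + 111,060 + 40,170 + 820,900 + 20,820 = 1,019,080 (under)
Q2 2020–Q3 2021: 15,440 + 111,060 + 40,170 + 820,900 + 20,820 + 68,000 = 1,076,390 (under)
Q3 2020–Q4 2021: 111,060 + 40,170 + 820,900 + 20,820 + 68,000 + 336,540 = 1,397,490 (under)
Q4 2020–Q1 2022: 40,170 + 820,900 + 20,820 + 68,000 + 336,540 + 193,500 = 1,479,930 (over)
Q1 2021–Q2 2022: 820,900 + 20,820 + 68,000 + 336,540 + 193,500 + 33,160 = 1,472,920 (over)
Q2 2021–Q3 2022: 20,820 + 68,000 + 336,540 + 193,500 + 33,160 + 358,220 = 1,010,240 (under)
At least one window exceeds 1,410,000.

Yes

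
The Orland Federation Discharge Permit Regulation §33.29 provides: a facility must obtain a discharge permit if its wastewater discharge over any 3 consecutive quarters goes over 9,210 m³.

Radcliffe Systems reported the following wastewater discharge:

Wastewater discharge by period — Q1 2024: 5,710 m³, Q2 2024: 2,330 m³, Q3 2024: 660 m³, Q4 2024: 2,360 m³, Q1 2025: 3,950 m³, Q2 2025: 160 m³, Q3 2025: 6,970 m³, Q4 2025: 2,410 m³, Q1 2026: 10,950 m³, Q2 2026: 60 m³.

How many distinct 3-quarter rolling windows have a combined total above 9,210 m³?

Q1 2024–Q3 2024: 5,710 m³ + 2,330 m³ + 660 m³ = 8,700 m³ (under)
Q2 2024–Q4 2024: 2,330 m³ + 660 m³ + 2,360 m³ = 5,350 m³ (under)
Q3 2024–Q1 2025: 660 m³ + 2,360 m³ + 3,950 m³ = 6,970 m³ (under)
Q4 2024–Q2 2025: 2,360 m³ + 3,950 m³ + 160 m³ = 6,470 m³ (under)
Q1 2025–Q3 2025: 3,950 m³ + 160 m³ + 6,970 m³ = 11,080 m³ (over)
Q2 2025–Q4 2025: 160 m³ + 6,970 m³ + 2,410 m³ = 9,540 m³ (over)
Q3 2025–Q1 2026: 6,970 m³ + 2,410 m³ + 10,950 m³ = 20,330 m³ (over)
Q4 2025–Q2 2026: 2,410 m³ + 10,950 m³ + 60 m³ = 13,420 m³ (over)
4 windows exceed the threshold.

4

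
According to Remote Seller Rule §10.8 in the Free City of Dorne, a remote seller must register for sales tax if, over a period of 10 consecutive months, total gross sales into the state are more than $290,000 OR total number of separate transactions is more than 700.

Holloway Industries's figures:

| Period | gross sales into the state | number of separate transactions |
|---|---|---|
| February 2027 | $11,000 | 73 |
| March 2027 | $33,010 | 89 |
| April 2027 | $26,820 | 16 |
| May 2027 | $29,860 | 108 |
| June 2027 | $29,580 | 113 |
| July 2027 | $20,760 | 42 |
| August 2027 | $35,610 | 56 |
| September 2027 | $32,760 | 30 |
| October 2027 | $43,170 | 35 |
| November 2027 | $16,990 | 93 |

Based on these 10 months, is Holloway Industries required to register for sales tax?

No

Total gross sales into the state: $11,000 + $33,010 + $26,820 + $29,860 + $29,580 + $20,760 + $35,610 + $32,760 + $43,170 + $16,990 = $279,560 (≤ $290,000).
Total number of separate transactions: 73 + 89 + 16 + 108 + 113 + 42 + 56 + 30 + 35 + 93 = 655 (≤ 700).
The test is 'or': neither threshold is exceeded.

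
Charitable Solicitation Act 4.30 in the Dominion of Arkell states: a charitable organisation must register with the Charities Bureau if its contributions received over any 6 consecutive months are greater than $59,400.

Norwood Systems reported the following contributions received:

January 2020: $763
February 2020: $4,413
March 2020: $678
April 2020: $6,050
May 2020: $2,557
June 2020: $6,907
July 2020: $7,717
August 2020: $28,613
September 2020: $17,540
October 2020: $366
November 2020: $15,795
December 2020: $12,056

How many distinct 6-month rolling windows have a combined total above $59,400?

January 2020–June 2020: $763 + $4,413 + $678 + $6,050 + $2,557 + $6,907 = $21,368 (under)
February 2020–July 2020: $4,413 + $678 + $6,050 + $2,557 + $6,907 + $7,717 = $28,322 (under)
March 2020–August 2020: $678 + $6,050 + $2,557 + $6,907 + $7,717 + $28,613 = $52,522 (under)
April 2020–September 2020: $6,050 + $2,557 + $6,907 + $7,717 + $28,613 + $17,540 = $69,384 (over)
May 2020–October 2020: $2,557 + $6,907 + $7,717 + $28,613 + $17,540 + $366 = $63,700 (over)
June 2020–November 2020: $6,907 + $7,717 + $28,613 + $17,540 + $366 + $15,795 = $76,938 (over)
July 2020–December 2020: $7,717 + $28,613 + $17,540 + $366 + $15,795 + $12,056 = $82,087 (over)
4 windows exceed the threshold.

4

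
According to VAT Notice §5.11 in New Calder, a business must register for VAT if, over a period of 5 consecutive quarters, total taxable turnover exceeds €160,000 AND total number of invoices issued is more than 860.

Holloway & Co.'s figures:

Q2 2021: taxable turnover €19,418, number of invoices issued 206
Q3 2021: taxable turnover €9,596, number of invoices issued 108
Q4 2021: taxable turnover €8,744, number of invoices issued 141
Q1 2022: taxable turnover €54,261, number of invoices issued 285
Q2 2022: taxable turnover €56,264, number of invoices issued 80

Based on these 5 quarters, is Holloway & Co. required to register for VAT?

Total taxable turnover: €19,418 + €9,596 + €8,744 + €54,261 + €56,264 = €148,283 (≤ €160,000).
Total number of invoices issued: 206 + 108 + 141 + 285 + 80 = 820 (≤ 860).
The test is 'and': the rule requires both, and at least one is not exceeded.

No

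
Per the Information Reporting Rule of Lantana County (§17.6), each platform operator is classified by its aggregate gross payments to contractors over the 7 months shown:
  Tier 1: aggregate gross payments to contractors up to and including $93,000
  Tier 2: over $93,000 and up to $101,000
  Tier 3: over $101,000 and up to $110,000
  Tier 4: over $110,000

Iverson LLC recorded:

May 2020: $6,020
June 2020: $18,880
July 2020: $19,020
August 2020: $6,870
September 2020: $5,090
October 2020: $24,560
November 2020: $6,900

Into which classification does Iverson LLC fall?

Aggregate gross payments to contractors: $6,020 + $18,880 + $19,020 + $6,870 + $5,090 + $24,560 + $6,900 = $87,340.
$87,340 ≤ $93,000, so Tier 1 applies.

Tier 1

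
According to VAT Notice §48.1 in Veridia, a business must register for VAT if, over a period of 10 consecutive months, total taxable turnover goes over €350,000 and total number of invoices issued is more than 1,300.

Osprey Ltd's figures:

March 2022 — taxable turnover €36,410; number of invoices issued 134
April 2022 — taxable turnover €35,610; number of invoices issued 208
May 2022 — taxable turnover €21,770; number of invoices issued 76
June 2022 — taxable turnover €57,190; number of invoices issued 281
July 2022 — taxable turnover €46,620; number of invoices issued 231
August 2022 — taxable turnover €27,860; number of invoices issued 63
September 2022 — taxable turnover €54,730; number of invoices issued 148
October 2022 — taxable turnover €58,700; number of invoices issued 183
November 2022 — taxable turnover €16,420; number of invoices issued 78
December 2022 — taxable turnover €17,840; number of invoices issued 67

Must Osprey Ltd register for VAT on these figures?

Yes

Total taxable turnover: €36,410 + €35,610 + €21,770 + €57,190 + €46,620 + €27,860 + €54,730 + €58,700 + €16,420 + €17,840 = €373,150 (> €350,000).
Total number of invoices issued: 134 + 208 + 76 + 281 + 231 + 63 + 148 + 183 + 78 + 67 = 1,469 (> 1,300).
The test is 'and': both thresholds are exceeded.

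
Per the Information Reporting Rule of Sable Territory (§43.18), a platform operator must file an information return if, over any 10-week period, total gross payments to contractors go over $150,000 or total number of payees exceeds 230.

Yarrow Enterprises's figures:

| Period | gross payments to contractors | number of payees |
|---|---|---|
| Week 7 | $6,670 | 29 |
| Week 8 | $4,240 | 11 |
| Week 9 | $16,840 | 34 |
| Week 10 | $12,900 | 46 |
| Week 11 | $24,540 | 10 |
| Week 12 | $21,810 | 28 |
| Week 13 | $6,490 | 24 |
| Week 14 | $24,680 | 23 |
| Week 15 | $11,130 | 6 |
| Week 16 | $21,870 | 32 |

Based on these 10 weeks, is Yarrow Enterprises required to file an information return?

Total gross payments to contractors: $6,670 + $4,240 + $16,840 + $12,900 + $24,540 + $21,810 + $6,490 + $24,680 + $11,130 + $21,870 = $151,170 (> $150,000).
Total number of payees: 29 + 11 + 34 + 46 + 10 + 28 + 24 + 23 + 6 + 32 = 243 (> 230).
The test is 'or': at least one threshold is exceeded.

Yes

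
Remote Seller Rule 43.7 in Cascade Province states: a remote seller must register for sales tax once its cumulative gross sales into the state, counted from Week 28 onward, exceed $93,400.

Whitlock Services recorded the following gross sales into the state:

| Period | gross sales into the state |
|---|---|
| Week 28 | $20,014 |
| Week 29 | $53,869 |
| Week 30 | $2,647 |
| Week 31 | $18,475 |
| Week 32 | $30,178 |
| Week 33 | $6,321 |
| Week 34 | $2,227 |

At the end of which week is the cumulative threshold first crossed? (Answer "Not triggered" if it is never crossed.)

Week 31

Through Week 28: $20,014
Through Week 29: $73,883
Through Week 30: $76,530
Through Week 31: $95,005 ← exceeds threshold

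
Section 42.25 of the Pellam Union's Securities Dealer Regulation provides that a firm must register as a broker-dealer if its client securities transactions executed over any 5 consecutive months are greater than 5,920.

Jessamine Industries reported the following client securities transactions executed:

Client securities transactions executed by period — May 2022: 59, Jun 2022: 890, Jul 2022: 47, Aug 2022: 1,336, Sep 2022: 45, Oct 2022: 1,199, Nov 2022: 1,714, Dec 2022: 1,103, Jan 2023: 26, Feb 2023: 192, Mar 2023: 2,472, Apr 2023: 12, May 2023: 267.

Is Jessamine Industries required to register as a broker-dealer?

No

May 2022–Sep 2022: 59 + 890 + 47 + 1,336 + 45 = 2,377 (under)
Jun 2022–Oct 2022: 890 + 47 + 1,336 + 45 + 1,199 = 3,517 (under)
Jul 2022–Nov 2022: 47 + 1,336 + 45 + 1,199 + 1,714 = 4,341 (under)
Aug 2022–Dec 2022: 1,336 + 45 + 1,199 + 1,714 + 1,103 = 5,397 (under)
Sep 2022–Jan 2023: 45 + 1,199 + 1,714 + 1,103 + 26 = 4,087 (under)
Oct 2022–Feb 2023: 1,199 + 1,714 + 1,103 + 26 + 192 = 4,234 (under)
Nov 2022–Mar 2023: 1,714 + 1,103 + 26 + 192 + 2,472 = 5,507 (under)
Dec 2022–Apr 2023: 1,103 + 26 + 192 + 2,472 + 12 = 3,805 (under)
Jan 2023–May 2023: 26 + 192 + 2,472 + 12 + 267 = 2,969 (under)
No window exceeds 5,920.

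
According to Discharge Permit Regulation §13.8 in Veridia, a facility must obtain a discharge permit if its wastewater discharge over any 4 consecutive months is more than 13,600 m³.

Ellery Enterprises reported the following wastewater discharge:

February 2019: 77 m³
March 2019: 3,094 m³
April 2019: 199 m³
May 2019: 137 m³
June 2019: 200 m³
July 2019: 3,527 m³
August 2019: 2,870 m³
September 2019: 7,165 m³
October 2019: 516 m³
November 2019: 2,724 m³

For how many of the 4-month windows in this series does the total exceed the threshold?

2

February 2019–May 2019: 77 m³ + 3,094 m³ + 199 m³ + 137 m³ = 3,507 m³ (under)
March 2019–June 2019: 3,094 m³ + 199 m³ + 137 m³ + 200 m³ = 3,630 m³ (under)
April 2019–July 2019: 199 m³ + 137 m³ + 200 m³ + 3,527 m³ = 4,063 m³ (under)
May 2019–August 2019: 137 m³ + 200 m³ + 3,527 m³ + 2,870 m³ = 6,734 m³ (under)
June 2019–September 2019: 200 m³ + 3,527 m³ + 2,870 m³ + 7,165 m³ = 13,762 m³ (over)
July 2019–October 2019: 3,527 m³ + 2,870 m³ + 7,165 m³ + 516 m³ = 14,078 m³ (over)
August 2019–November 2019: 2,870 m³ + 7,165 m³ + 516 m³ + 2,724 m³ = 13,275 m³ (under)
2 windows exceed the threshold.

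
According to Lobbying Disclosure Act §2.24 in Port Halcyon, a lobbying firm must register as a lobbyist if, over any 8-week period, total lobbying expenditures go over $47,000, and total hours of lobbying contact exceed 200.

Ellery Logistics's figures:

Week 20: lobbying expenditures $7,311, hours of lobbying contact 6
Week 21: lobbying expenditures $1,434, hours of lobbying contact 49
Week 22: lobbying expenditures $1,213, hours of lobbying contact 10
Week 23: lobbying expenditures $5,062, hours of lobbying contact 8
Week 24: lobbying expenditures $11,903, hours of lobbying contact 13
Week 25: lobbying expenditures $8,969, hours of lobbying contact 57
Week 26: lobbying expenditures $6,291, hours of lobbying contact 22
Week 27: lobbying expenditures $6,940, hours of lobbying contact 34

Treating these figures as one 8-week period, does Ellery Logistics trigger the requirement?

No

Total lobbying expenditures: $7,311 + $1,434 + $1,213 + $5,062 + $11,903 + $8,969 + $6,291 + $6,940 = $49,123 (> $47,000).
Total hours of lobbying contact: 6 + 49 + 10 + 8 + 13 + 57 + 22 + 34 = 199 (≤ 200).
The test is 'and': the rule requires both, and at least one is not exceeded.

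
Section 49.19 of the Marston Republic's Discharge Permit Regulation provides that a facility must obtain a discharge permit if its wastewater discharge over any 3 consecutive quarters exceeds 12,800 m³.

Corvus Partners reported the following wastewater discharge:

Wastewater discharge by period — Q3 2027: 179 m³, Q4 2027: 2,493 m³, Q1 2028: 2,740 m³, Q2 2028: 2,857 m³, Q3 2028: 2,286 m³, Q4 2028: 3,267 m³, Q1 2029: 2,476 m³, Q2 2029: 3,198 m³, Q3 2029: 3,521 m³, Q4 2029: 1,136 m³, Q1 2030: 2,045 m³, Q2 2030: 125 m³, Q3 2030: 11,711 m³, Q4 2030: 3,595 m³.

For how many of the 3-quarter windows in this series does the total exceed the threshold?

2

Q3 2027–Q1 2028: 179 m³ + 2,493 m³ + 2,740 m³ = 5,412 m³ (under)
Q4 2027–Q2 2028: 2,493 m³ + 2,740 m³ + 2,857 m³ = 8,090 m³ (under)
Q1 2028–Q3 2028: 2,740 m³ + 2,857 m³ + 2,286 m³ = 7,883 m³ (under)
Q2 2028–Q4 2028: 2,857 m³ + 2,286 m³ + 3,267 m³ = 8,410 m³ (under)
Q3 2028–Q1 2029: 2,286 m³ + 3,267 m³ + 2,476 m³ = 8,029 m³ (under)
Q4 2028–Q2 2029: 3,267 m³ + 2,476 m³ + 3,198 m³ = 8,941 m³ (under)
Q1 2029–Q3 2029: 2,476 m³ + 3,198 m³ + 3,521 m³ = 9,195 m³ (under)
Q2 2029–Q4 2029: 3,198 m³ + 3,521 m³ + 1,136 m³ = 7,855 m³ (under)
Q3 2029–Q1 2030: 3,521 m³ + 1,136 m³ + 2,045 m³ = 6,702 m³ (under)
Q4 2029–Q2 2030: 1,136 m³ + 2,045 m³ + 125 m³ = 3,306 m³ (under)
Q1 2030–Q3 2030: 2,045 m³ + 125 m³ + 11,711 m³ = 13,881 m³ (over)
Q2 2030–Q4 2030: 125 m³ + 11,711 m³ + 3,595 m³ = 15,431 m³ (over)
2 windows exceed the threshold.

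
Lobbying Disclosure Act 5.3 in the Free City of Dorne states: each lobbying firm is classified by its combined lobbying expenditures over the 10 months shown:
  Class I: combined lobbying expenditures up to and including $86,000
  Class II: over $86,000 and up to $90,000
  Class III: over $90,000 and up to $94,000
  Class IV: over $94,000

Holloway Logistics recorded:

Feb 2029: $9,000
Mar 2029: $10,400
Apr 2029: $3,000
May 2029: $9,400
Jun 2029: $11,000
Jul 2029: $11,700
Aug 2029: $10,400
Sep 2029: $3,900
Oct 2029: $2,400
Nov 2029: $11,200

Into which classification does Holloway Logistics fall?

Combined lobbying expenditures: $9,000 + $10,400 + $3,000 + $9,400 + $11,000 + $11,700 + $10,400 + $3,900 + $2,400 + $11,200 = $82,400.
$82,400 ≤ $86,000, so Class I applies.

Class I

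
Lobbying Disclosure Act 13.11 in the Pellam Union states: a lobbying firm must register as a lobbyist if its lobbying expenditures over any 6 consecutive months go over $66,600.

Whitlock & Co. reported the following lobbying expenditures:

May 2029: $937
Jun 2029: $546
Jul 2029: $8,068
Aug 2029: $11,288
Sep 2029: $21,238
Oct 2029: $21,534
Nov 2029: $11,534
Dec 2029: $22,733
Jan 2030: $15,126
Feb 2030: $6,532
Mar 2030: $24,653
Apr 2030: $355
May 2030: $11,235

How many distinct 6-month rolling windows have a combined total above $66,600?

7

May 2029–Oct 2029: $937 + $546 + $8,068 + $11,288 + $21,238 + $21,534 = $63,611 (under)
Jun 2029–Nov 2029: $546 + $8,068 + $11,288 + $21,238 + $21,534 + $11,534 = $74,208 (over)
Jul 2029–Dec 2029: $8,068 + $11,288 + $21,238 + $21,534 + $11,534 + $22,733 = $96,395 (over)
Aug 2029–Jan 2030: $11,288 + $21,238 + $21,534 + $11,534 + $22,733 + $15,126 = $103,453 (over)
Sep 2029–Feb 2030: $21,238 + $21,534 + $11,534 + $22,733 + $15,126 + $6,532 = $98,697 (over)
Oct 2029–Mar 2030: $21,534 + $11,534 + $22,733 + $15,126 + $6,532 + $24,653 = $102,112 (over)
Nov 2029–Apr 2030: $11,534 + $22,733 + $15,126 + $6,532 + $24,653 + $355 = $80,933 (over)
Dec 2029–May 2030: $22,733 + $15,126 + $6,532 + $24,653 + $355 + $11,235 = $80,634 (over)
7 windows exceed the threshold.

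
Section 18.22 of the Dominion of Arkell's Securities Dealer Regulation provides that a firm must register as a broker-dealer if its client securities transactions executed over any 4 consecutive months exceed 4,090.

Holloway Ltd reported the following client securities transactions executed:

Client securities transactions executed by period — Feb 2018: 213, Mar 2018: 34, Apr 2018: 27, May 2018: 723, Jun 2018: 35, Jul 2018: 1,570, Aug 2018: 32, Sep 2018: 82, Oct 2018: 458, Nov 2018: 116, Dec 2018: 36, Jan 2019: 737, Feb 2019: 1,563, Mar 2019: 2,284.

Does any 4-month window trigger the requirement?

Yes

Feb 2018–May 2018: 213 + 34 + 27 + 723 = 997 (under)
Mar 2018–Jun 2018: 34 + 27 + 723 + 35 = 819 (under)
Apr 2018–Jul 2018: 27 + 723 + 35 + 1,570 = 2,355 (under)
May 2018–Aug 2018: 723 + 35 + 1,570 + 32 = 2,360 (under)
Jun 2018–Sep 2018: 35 + 1,570 + 32 + 82 = 1,719 (under)
Jul 2018–Oct 2018: 1,570 + 32 + 82 + 458 = 2,142 (under)
Aug 2018–Nov 2018: 32 + 82 + 458 + 116 = 688 (under)
Sep 2018–Dec 2018: 82 + 458 + 116 + 36 = 692 (under)
Oct 2018–Jan 2019: 458 + 116 + 36 + 737 = 1,347 (under)
Nov 2018–Feb 2019: 116 + 36 + 737 + 1,563 = 2,452 (under)
Dec 2018–Mar 2019: 36 + 737 + 1,563 + 2,284 = 4,620 (over)
At least one window exceeds 4,090.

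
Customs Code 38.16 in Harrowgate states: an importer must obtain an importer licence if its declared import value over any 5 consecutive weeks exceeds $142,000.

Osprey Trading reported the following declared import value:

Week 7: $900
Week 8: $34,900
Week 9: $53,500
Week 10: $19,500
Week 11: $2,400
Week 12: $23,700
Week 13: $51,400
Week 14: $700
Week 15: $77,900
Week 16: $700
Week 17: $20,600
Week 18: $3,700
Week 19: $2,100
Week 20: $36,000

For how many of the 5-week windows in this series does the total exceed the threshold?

Week 7–Week 11: $900 + $34,900 + $53,500 + $19,500 + $2,400 = $111,200 (under)
Week 8–Week 12: $34,900 + $53,500 + $19,500 + $2,400 + $23,700 = $134,000 (under)
Week 9–Week 13: $53,500 + $19,500 + $2,400 + $23,700 + $51,400 = $150,500 (over)
Week 10–Week 14: $19,500 + $2,400 + $23,700 + $51,400 + $700 = $97,700 (under)
Week 11–Week 15: $2,400 + $23,700 + $51,400 + $700 + $77,900 = $156,100 (over)
Week 12–Week 16: $23,700 + $51,400 + $700 + $77,900 + $700 = $154,400 (over)
Week 13–Week 17: $51,400 + $700 + $77,900 + $700 + $20,600 = $151,300 (over)
Week 14–Week 18: $700 + $77,900 + $700 + $20,600 + $3,700 = $103,600 (under)
Week 15–Week 19: $77,900 + $700 + $20,600 + $3,700 + $2,100 = $105,000 (under)
Week 16–Week 20: $700 + $20,600 + $3,700 + $2,100 + $36,000 = $63,100 (under)
4 windows exceed the threshold.

4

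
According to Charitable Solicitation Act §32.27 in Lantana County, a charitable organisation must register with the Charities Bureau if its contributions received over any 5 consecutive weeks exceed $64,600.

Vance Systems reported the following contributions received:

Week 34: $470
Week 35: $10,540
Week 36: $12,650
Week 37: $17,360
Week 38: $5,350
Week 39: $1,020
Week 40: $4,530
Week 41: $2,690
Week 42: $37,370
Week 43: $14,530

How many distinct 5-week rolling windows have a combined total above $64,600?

Week 34–Week 38: $470 + $10,540 + $12,650 + $17,360 + $5,350 = $46,370 (under)
Week 35–Week 39: $10,540 + $12,650 + $17,360 + $5,350 + $1,020 = $46,920 (under)
Week 36–Week 40: $12,650 + $17,360 + $5,350 + $1,020 + $4,530 = $40,910 (under)
Week 37–Week 41: $17,360 + $5,350 + $1,020 + $4,530 + $2,690 = $30,950 (under)
Week 38–Week 42: $5,350 + $1,020 + $4,530 + $2,690 + $37,370 = $50,960 (under)
Week 39–Week 43: $1,020 + $4,530 + $2,690 + $37,370 + $14,530 = $60,140 (under)
0 windows exceed the threshold.

0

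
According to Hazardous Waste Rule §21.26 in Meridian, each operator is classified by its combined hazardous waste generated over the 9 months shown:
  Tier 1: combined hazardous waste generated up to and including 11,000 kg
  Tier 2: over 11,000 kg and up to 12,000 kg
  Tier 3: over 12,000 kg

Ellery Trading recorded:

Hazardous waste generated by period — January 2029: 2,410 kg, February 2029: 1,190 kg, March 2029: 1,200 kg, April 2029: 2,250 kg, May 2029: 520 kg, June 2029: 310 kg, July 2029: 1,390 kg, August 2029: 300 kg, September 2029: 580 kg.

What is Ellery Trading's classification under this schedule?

Combined hazardous waste generated: 2,410 kg + 1,190 kg + 1,200 kg + 2,250 kg + 520 kg + 310 kg + 1,390 kg + 300 kg + 580 kg = 10,150 kg.
10,150 kg ≤ 11,000 kg, so Tier 1 applies.

Tier 1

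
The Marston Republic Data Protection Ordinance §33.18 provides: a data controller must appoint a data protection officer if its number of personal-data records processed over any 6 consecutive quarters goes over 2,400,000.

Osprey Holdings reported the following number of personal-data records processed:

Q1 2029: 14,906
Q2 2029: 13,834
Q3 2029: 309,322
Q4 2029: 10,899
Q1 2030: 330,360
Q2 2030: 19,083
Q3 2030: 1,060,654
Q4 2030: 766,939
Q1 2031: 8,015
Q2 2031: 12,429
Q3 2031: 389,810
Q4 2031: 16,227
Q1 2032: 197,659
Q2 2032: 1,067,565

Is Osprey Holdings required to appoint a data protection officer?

Q1 2029–Q2 2030: 14,906 + 13,834 + 309,322 + 10,899 + 330,360 + 19,083 = 698,404 (under)
Q2 2029–Q3 2030: 13,834 + 309,322 + 10,899 + 330,360 + 19,083 + 1,060,654 = 1,744,152 (under)
Q3 2029–Q4 2030: 309,322 + 10,899 + 330,360 + 19,083 + 1,060,654 + 766,939 = 2,497,257 (over)
Q4 2029–Q1 2031: 10,899 + 330,360 + 19,083 + 1,060,654 + 766,939 + 8,015 = 2,195,950 (under)
Q1 2030–Q2 2031: 330,360 + 19,083 + 1,060,654 + 766,939 + 8,015 + 12,429 = 2,197,480 (under)
Q2 2030–Q3 2031: 19,083 + 1,060,654 + 766,939 + 8,015 + 12,429 + 389,810 = 2,256,930 (under)
Q3 2030–Q4 2031: 1,060,654 + 766,939 + 8,015 + 12,429 + 389,810 + 16,227 = 2,254,074 (under)
Q4 2030–Q1 2032: 766,939 + 8,015 + 12,429 + 389,810 + 16,227 + 197,659 = 1,391,079 (under)
Q1 2031–Q2 2032: 8,015 + 12,429 + 389,810 + 16,227 + 197,659 + 1,067,565 = 1,691,705 (under)
At least one window exceeds 2,400,000.

Yes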